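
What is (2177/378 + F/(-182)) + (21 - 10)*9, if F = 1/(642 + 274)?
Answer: 471544865/4501224 ≈ 104.76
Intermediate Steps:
F = 1/916 ≈ 0.0010917
(2177/378 + F/(-182)) + (21 - 10)*9 = (2177/378 + (1/916)/(-182)) + (21 - 10)*9 = (2177*(1/378) + (1/916)*(-1/182)) + 11*9 = (311/54 - 1/166712) + 99 = 25923689/4501224 + 99 = 471544865/4501224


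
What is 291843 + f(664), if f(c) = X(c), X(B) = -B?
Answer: 291179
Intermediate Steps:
f(c) = -c
291843 + f(664) = 291843 - 1*664 = 291843 - 664 = 291179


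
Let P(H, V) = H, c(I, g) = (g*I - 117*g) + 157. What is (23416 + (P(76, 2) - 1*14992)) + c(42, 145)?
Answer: -2218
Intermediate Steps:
c(I, g) = 157 - 117*g + I*g (c(I, g) = (I*g - 117*g) + 157 = (-117*g + I*g) + 157 = 157 - 117*g + I*g)
(23416 + (P(76, 2) - 1*14992)) + c(42, 145) = (23416 + (76 - 1*14992)) + (157 - 117*145 + 42*145) = (23416 + (76 - 14992)) + (157 - 16965 + 6090) = (23416 - 14916) - 10718 = 8500 - 10718 = -2218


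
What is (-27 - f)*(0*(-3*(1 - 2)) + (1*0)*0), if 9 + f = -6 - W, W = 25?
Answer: 0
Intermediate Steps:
f = -40 (f = -9 + (-6 - 1*25) = -9 + (-6 - 25) = -9 - 31 = -40)
(-27 - f)*(0*(-3*(1 - 2)) + (1*0)*0) = (-27 - 1*(-40))*(0*(-3*(1 - 2)) + (1*0)*0) = (-27 + 40)*(0*(-3*(-1)) + 0*0) = 13*(0*3 + 0) = 13*(0 + 0) = 13*0 = 0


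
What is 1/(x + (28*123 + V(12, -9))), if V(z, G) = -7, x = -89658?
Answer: -1/86221 ≈ -1.1598e-5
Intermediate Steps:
1/(x + (28*123 + V(12, -9))) = 1/(-89658 + (28*123 - 7)) = 1/(-89658 + (3444 - 7)) = 1/(-89658 + 3437) = 1/(-86221) = -1/86221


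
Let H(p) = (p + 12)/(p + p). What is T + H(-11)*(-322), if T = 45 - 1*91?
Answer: -345/11 ≈ -31.364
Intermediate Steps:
H(p) = (12 + p)/(2*p) (H(p) = (12 + p)/((2*p)) = (12 + p)*(1/(2*p)) = (12 + p)/(2*p))
T = -46 (T = 45 - 91 = -46)
T + H(-11)*(-322) = -46 + ((1/2)*(12 - 11)/(-11))*(-322) = -46 + ((1/2)*(-1/11)*1)*(-322) = -46 - 1/22*(-322) = -46 + 161/11 = -345/11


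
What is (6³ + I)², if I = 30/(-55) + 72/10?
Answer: 149964516/3025 ≈ 49575.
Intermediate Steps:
I = 366/55 (I = 30*(-1/55) + 72*(⅒) = -6/11 + 36/5 = 366/55 ≈ 6.6545)
(6³ + I)² = (6³ + 366/55)² = (216 + 366/55)² = (12246/55)² = 149964516/3025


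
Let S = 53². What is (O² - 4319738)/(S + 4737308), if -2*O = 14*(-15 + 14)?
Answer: -4319689/4740117 ≈ -0.91130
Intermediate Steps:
S = 2809
O = 7 (O = -7*(-15 + 14) = -7*(-1) = -½*(-14) = 7)
(O² - 4319738)/(S + 4737308) = (7² - 4319738)/(2809 + 4737308) = (49 - 4319738)/4740117 = -4319689*1/4740117 = -4319689/4740117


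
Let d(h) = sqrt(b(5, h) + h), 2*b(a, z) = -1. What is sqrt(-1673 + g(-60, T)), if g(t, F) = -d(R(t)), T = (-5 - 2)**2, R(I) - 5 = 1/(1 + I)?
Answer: sqrt(-23294852 - 2714*sqrt(118))/118 ≈ 40.928*I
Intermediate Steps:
R(I) = 5 + 1/(1 + I)
T = 49 (T = (-7)**2 = 49)
b(a, z) = -1/2 (b(a, z) = (1/2)*(-1) = -1/2)
d(h) = sqrt(-1/2 + h)
g(t, F) = -sqrt(-2 + 4*(6 + 5*t)/(1 + t))/2 (g(t, F) = -sqrt(-2 + 4*((6 + 5*t)/(1 + t)))/2 = -sqrt(-2 + 4*(6 + 5*t)/(1 + t))/2)
sqrt(-1673 + g(-60, T)) = sqrt(-1673 - sqrt(2)*sqrt((11 + 9*(-60))/(1 - 60))/2) = sqrt(-1673 - sqrt(2)*sqrt((11 - 540)/(-59))/2) = sqrt(-1673 - sqrt(2)*sqrt(-1/59*(-529))/2) = sqrt(-1673 - sqrt(2)*sqrt(529/59)/2) = sqrt(-1673 - sqrt(2)*23*sqrt(59)/59/2) = sqrt(-1673 - 23*sqrt(118)/118)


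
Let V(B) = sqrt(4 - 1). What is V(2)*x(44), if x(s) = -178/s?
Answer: -89*sqrt(3)/22 ≈ -7.0069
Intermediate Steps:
V(B) = sqrt(3)
V(2)*x(44) = sqrt(3)*(-178/44) = sqrt(3)*(-178*1/44) = sqrt(3)*(-89/22) = -89*sqrt(3)/22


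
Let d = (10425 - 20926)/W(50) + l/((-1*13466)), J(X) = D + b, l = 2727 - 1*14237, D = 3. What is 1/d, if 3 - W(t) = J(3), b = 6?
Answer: 40398/70737763 ≈ 0.00057110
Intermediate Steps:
l = -11510 (l = 2727 - 14237 = -11510)
J(X) = 9 (J(X) = 3 + 6 = 9)
W(t) = -6 (W(t) = 3 - 1*9 = 3 - 9 = -6)
d = 70737763/40398 (d = (10425 - 20926)/(-6) - 11510/((-1*13466)) = -10501*(-⅙) - 11510/(-13466) = 10501/6 - 11510*(-1/13466) = 10501/6 + 5755/6733 = 70737763/40398 ≈ 1751.0)
1/d = 1/(70737763/40398) = 40398/70737763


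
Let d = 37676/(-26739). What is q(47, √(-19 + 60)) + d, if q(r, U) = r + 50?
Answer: 2556007/26739 ≈ 95.591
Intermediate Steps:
q(r, U) = 50 + r
d = -37676/26739 (d = 37676*(-1/26739) = -37676/26739 ≈ -1.4090)
q(47, √(-19 + 60)) + d = (50 + 47) - 37676/26739 = 97 - 37676/26739 = 2556007/26739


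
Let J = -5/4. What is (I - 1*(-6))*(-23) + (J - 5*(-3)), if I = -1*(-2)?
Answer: -681/4 ≈ -170.25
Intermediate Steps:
I = 2
J = -5/4 (J = -5*¼ = -5/4 ≈ -1.2500)
(I - 1*(-6))*(-23) + (J - 5*(-3)) = (2 - 1*(-6))*(-23) + (-5/4 - 5*(-3)) = (2 + 6)*(-23) + (-5/4 + 15) = 8*(-23) + 55/4 = -184 + 55/4 = -681/4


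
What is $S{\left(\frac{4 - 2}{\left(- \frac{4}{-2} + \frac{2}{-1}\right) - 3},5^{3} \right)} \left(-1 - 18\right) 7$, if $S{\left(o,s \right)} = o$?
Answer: $\frac{266}{3} \approx 88.667$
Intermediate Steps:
$S{\left(\frac{4 - 2}{\left(- \frac{4}{-2} + \frac{2}{-1}\right) - 3},5^{3} \right)} \left(-1 - 18\right) 7 = \frac{4 - 2}{\left(- \frac{4}{-2} + \frac{2}{-1}\right) - 3} \left(-1 - 18\right) 7 = \frac{2}{\left(\left(-4\right) \left(- \frac{1}{2}\right) + 2 \left(-1\right)\right) - 3} \left(-1 - 18\right) 7 = \frac{2}{\left(2 - 2\right) - 3} \left(-19\right) 7 = \frac{2}{0 - 3} \left(-19\right) 7 = \frac{2}{-3} \left(-19\right) 7 = 2 \left(- \frac{1}{3}\right) \left(-19\right) 7 = \left(- \frac{2}{3}\right) \left(-19\right) 7 = \frac{38}{3} \cdot 7 = \frac{266}{3}$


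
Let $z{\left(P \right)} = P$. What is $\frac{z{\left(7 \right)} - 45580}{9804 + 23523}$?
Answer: $- \frac{15191}{11109} \approx -1.3675$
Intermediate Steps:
$\frac{z{\left(7 \right)} - 45580}{9804 + 23523} = \frac{7 - 45580}{9804 + 23523} = - \frac{45573}{33327} = \left(-45573\right) \frac{1}{33327} = - \frac{15191}{11109}$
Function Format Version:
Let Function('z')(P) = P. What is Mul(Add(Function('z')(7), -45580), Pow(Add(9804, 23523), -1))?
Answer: Rational(-15191, 11109) ≈ -1.3675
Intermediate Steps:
Mul(Add(Function('z')(7), -45580), Pow(Add(9804, 23523), -1)) = Mul(Add(7, -45580), Pow(Add(9804, 23523), -1)) = Mul(-45573, Pow(33327, -1)) = Mul(-45573, Rational(1, 33327)) = Rational(-15191, 11109)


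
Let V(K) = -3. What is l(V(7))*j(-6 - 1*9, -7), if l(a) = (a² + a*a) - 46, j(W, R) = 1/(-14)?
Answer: 2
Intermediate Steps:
j(W, R) = -1/14
l(a) = -46 + 2*a² (l(a) = (a² + a²) - 46 = 2*a² - 46 = -46 + 2*a²)
l(V(7))*j(-6 - 1*9, -7) = (-46 + 2*(-3)²)*(-1/14) = (-46 + 2*9)*(-1/14) = (-46 + 18)*(-1/14) = -28*(-1/14) = 2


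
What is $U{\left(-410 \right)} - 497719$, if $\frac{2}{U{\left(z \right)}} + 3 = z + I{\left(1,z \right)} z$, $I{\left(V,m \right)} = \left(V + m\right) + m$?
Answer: $- \frac{166923505061}{335377} \approx -4.9772 \cdot 10^{5}$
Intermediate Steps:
$I{\left(V,m \right)} = V + 2 m$
$U{\left(z \right)} = \frac{2}{-3 + z + z \left(1 + 2 z\right)}$ ($U{\left(z \right)} = \frac{2}{-3 + \left(z + \left(1 + 2 z\right) z\right)} = \frac{2}{-3 + \left(z + z \left(1 + 2 z\right)\right)} = \frac{2}{-3 + z + z \left(1 + 2 z\right)}$)
$U{\left(-410 \right)} - 497719 = \frac{2}{-3 - 410 - 410 \left(1 + 2 \left(-410\right)\right)} - 497719 = \frac{2}{-3 - 410 - 410 \left(1 - 820\right)} - 497719 = \frac{2}{-3 - 410 - -335790} - 497719 = \frac{2}{-3 - 410 + 335790} - 497719 = \frac{2}{335377} - 497719 = - \frac{166923505061}{335377}$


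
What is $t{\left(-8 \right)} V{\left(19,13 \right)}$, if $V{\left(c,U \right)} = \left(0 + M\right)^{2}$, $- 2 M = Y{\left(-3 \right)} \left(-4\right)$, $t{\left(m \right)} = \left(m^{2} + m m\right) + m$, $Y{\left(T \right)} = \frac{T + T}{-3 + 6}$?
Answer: $1920$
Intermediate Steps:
$Y{\left(T \right)} = \frac{2 T}{3}$
$t{\left(m \right)} = m + 2 m^{2}$ ($t{\left(m \right)} = \left(m^{2} + m^{2}\right) + m = 2 m^{2} + m = m + 2 m^{2}$)
$M = -4$ ($M = - \frac{\frac{2}{3} \left(-3\right) \left(-4\right)}{2} = - \frac{\left(-2\right) \left(-4\right)}{2} = \left(- \frac{1}{2}\right) 8 = -4$)
$V{\left(c,U \right)} = 16$ ($V{\left(c,U \right)} = \left(0 - 4\right)^{2} = \left(-4\right)^{2} = 16$)
$t{\left(-8 \right)} V{\left(19,13 \right)} = - 8 \left(1 + 2 \left(-8\right)\right) 16 = - 8 \left(1 - 16\right) 16 = \left(-8\right) \left(-15\right) 16 = 120 \cdot 16 = 1920$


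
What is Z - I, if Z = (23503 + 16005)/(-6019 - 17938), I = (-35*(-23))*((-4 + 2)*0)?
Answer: -39508/23957 ≈ -1.6491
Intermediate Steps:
I = 0 (I = 805*(-2*0) = 805*0 = 0)
Z = -39508/23957 (Z = 39508/(-23957) = 39508*(-1/23957) = -39508/23957 ≈ -1.6491)
Z - I = -39508/23957 - 1*0 = -39508/23957 + 0 = -39508/23957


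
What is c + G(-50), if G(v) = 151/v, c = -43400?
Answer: -2170151/50 ≈ -43403.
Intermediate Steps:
c + G(-50) = -43400 + 151/(-50) = -43400 + 151*(-1/50) = -43400 - 151/50 = -2170151/50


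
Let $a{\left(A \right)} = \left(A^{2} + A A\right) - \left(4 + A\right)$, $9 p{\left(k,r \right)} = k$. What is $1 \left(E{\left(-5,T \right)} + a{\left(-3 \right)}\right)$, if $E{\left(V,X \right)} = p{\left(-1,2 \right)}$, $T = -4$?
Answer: $\frac{152}{9} \approx 16.889$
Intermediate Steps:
$p{\left(k,r \right)} = \frac{k}{9}$
$E{\left(V,X \right)} = - \frac{1}{9}$ ($E{\left(V,X \right)} = \frac{1}{9} \left(-1\right) = - \frac{1}{9}$)
$a{\left(A \right)} = -4 - A + 2 A^{2}$ ($a{\left(A \right)} = \left(A^{2} + A^{2}\right) - \left(4 + A\right) = 2 A^{2} - \left(4 + A\right) = -4 - A + 2 A^{2}$)
$1 \left(E{\left(-5,T \right)} + a{\left(-3 \right)}\right) = 1 \left(- \frac{1}{9} - \left(1 - 18\right)\right) = 1 \left(- \frac{1}{9} + \left(-4 + 3 + 2 \cdot 9\right)\right) = 1 \left(- \frac{1}{9} + \left(-4 + 3 + 18\right)\right) = 1 \left(- \frac{1}{9} + 17\right) = 1 \cdot \frac{152}{9} = \frac{152}{9}$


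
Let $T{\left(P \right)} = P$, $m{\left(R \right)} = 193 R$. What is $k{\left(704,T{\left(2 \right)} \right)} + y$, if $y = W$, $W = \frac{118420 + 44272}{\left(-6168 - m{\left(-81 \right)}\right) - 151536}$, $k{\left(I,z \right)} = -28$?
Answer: $- \frac{4140680}{142071} \approx -29.145$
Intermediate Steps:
$W = - \frac{162692}{142071}$ ($W = \frac{118420 + 44272}{\left(-6168 - 193 \left(-81\right)\right) - 151536} = \frac{162692}{\left(-6168 - -15633\right) - 151536} = \frac{162692}{\left(-6168 + 15633\right) - 151536} = \frac{162692}{9465 - 151536} = \frac{162692}{-142071} = 162692 \left(- \frac{1}{142071}\right) = - \frac{162692}{142071} \approx -1.1451$)
$y = - \frac{162692}{142071} \approx -1.1451$
$k{\left(704,T{\left(2 \right)} \right)} + y = -28 - \frac{162692}{142071} = - \frac{4140680}{142071}$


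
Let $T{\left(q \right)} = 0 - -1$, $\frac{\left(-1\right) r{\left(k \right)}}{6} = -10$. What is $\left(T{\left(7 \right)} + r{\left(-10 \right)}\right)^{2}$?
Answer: $3721$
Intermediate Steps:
$r{\left(k \right)} = 60$ ($r{\left(k \right)} = \left(-6\right) \left(-10\right) = 60$)
$T{\left(q \right)} = 1$ ($T{\left(q \right)} = 0 + 1 = 1$)
$\left(T{\left(7 \right)} + r{\left(-10 \right)}\right)^{2} = \left(1 + 60\right)^{2} = 61^{2} = 3721$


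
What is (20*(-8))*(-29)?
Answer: 4640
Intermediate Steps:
(20*(-8))*(-29) = -160*(-29) = 4640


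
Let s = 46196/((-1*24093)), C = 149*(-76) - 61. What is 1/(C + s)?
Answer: -24093/274345001 ≈ -8.7820e-5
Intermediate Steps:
C = -11385 (C = -11324 - 61 = -11385)
s = -46196/24093 (s = 46196/(-24093) = 46196*(-1/24093) = -46196/24093 ≈ -1.9174)
1/(C + s) = 1/(-11385 - 46196/24093) = 1/(-274345001/24093) = -24093/274345001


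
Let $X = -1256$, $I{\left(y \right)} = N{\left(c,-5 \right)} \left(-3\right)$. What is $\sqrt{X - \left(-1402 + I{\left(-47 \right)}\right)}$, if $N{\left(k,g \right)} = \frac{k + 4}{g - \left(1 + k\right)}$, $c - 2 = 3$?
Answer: $\frac{\sqrt{17369}}{11} \approx 11.981$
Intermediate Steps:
$c = 5$ ($c = 2 + 3 = 5$)
$N{\left(k,g \right)} = \frac{4 + k}{-1 + g - k}$
$I{\left(y \right)} = \frac{27}{11}$ ($I{\left(y \right)} = \frac{4 + 5}{-1 - 5 - 5} \left(-3\right) = \frac{1}{-1 - 5 - 5} \cdot 9 \left(-3\right) = \frac{1}{-11} \cdot 9 \left(-3\right) = \left(- \frac{1}{11}\right) 9 \left(-3\right) = \left(- \frac{9}{11}\right) \left(-3\right) = \frac{27}{11}$)
$\sqrt{X - \left(-1402 + I{\left(-47 \right)}\right)} = \sqrt{-1256 + \left(1402 - \frac{27}{11}\right)} = \sqrt{-1256 + \frac{15395}{11}} = \sqrt{\frac{1579}{11}} = \frac{\sqrt{17369}}{11}$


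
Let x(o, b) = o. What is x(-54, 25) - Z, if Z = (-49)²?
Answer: -2455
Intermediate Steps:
Z = 2401
x(-54, 25) - Z = -54 - 1*2401 = -54 - 2401 = -2455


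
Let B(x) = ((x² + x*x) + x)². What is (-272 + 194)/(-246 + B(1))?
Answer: 26/79 ≈ 0.32911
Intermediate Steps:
B(x) = (x + 2*x²)² (B(x) = ((x² + x²) + x)² = (2*x² + x)² = (x + 2*x²)²)
(-272 + 194)/(-246 + B(1)) = (-272 + 194)/(-246 + 1²*(1 + 2*1)²) = -78/(-246 + 1*(1 + 2)²) = -78/(-246 + 1*3²) = -78/(-246 + 1*9) = -78/(-246 + 9) = -78/(-237) = -78*(-1/237) = 26/79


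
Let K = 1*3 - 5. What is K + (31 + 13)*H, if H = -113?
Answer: -4974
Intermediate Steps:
K = -2 (K = 3 - 5 = -2)
K + (31 + 13)*H = -2 + (31 + 13)*(-113) = -2 + 44*(-113) = -2 - 4972 = -4974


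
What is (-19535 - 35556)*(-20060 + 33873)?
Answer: -760971983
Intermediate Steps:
(-19535 - 35556)*(-20060 + 33873) = -55091*13813 = -760971983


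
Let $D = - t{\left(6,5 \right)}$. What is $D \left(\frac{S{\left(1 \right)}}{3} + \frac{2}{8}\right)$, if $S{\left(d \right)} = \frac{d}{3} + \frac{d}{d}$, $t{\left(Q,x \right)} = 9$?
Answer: $- \frac{25}{4} \approx -6.25$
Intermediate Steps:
$S{\left(d \right)} = 1 + \frac{d}{3}$ ($S{\left(d \right)} = d \frac{1}{3} + 1 = \frac{d}{3} + 1 = 1 + \frac{d}{3}$)
$D = -9$ ($D = \left(-1\right) 9 = -9$)
$D \left(\frac{S{\left(1 \right)}}{3} + \frac{2}{8}\right) = - 9 \left(\frac{1 + \frac{1}{3} \cdot 1}{3} + \frac{2}{8}\right) = - 9 \left(\left(1 + \frac{1}{3}\right) \frac{1}{3} + 2 \cdot \frac{1}{8}\right) = - 9 \left(\frac{4}{3} \cdot \frac{1}{3} + \frac{1}{4}\right) = - 9 \left(\frac{4}{9} + \frac{1}{4}\right) = \left(-9\right) \frac{25}{36} = - \frac{25}{4}$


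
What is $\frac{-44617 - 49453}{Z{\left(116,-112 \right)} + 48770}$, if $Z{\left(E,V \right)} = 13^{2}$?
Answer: $- \frac{94070}{48939} \approx -1.9222$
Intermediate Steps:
$Z{\left(E,V \right)} = 169$
$\frac{-44617 - 49453}{Z{\left(116,-112 \right)} + 48770} = \frac{-44617 - 49453}{169 + 48770} = - \frac{94070}{48939}$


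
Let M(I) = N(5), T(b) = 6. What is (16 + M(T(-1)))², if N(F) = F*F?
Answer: 1681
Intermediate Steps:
N(F) = F²
M(I) = 25 (M(I) = 5² = 25)
(16 + M(T(-1)))² = (16 + 25)² = 41² = 1681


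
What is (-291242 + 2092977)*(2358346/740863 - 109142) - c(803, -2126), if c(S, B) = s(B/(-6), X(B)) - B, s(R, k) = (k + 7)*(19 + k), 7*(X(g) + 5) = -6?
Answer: -7138453695869605330/36302287 ≈ -1.9664e+11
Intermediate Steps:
X(g) = -41/7 (X(g) = -5 + (1/7)*(-6) = -5 - 6/7 = -41/7)
s(R, k) = (7 + k)*(19 + k)
c(S, B) = 736/49 - B (c(S, B) = (133 + (-41/7)**2 + 26*(-41/7)) - B = (133 + 1681/49 - 1066/7) - B = 736/49 - B)
(-291242 + 2092977)*(2358346/740863 - 109142) - c(803, -2126) = (-291242 + 2092977)*(2358346/740863 - 109142) - (736/49 - 1*(-2126)) = 1801735*(2358346*(1/740863) - 109142) - (736/49 + 2126) = 1801735*(2358346/740863 - 109142) - 1*104910/49 = 1801735*(-80856911200/740863) - 104910/49 = -145682726900932000/740863 - 104910/49 = -7138453695869605330/36302287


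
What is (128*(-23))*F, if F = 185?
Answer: -544640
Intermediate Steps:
(128*(-23))*F = (128*(-23))*185 = -2944*185 = -544640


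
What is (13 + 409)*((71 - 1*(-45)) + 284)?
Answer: 168800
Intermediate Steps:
(13 + 409)*((71 - 1*(-45)) + 284) = 422*((71 + 45) + 284) = 422*(116 + 284) = 422*400 = 168800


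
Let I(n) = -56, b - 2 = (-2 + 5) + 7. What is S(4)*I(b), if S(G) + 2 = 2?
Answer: 0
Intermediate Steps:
S(G) = 0 (S(G) = -2 + 2 = 0)
b = 12 (b = 2 + ((-2 + 5) + 7) = 2 + (3 + 7) = 2 + 10 = 12)
S(4)*I(b) = 0*(-56) = 0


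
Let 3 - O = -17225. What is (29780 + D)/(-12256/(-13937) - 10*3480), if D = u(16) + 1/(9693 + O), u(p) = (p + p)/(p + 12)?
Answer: -11173824566685/13056559655824 ≈ -0.85580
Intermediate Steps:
O = 17228 (O = 3 - 1*(-17225) = 3 + 17225 = 17228)
u(p) = 2*p/(12 + p) (u(p) = (2*p)/(12 + p) = 2*p/(12 + p))
D = 215375/188447 (D = 2*16/(12 + 16) + 1/(9693 + 17228) = 2*16/28 + 1/26921 = 2*16*(1/28) + 1/26921 = 8/7 + 1/26921 = 215375/188447 ≈ 1.1429)
(29780 + D)/(-12256/(-13937) - 10*3480) = (29780 + 215375/188447)/(-12256/(-13937) - 10*3480) = 5612167035/(188447*(-12256*(-1/13937) - 34800)) = 5612167035/(188447*(12256/13937 - 34800)) = 5612167035/(188447*(-484995344/13937)) = (5612167035/188447)*(-13937/484995344) = -11173824566685/13056559655824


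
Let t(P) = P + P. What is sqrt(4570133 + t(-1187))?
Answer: sqrt(4567759) ≈ 2137.2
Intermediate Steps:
t(P) = 2*P
sqrt(4570133 + t(-1187)) = sqrt(4570133 + 2*(-1187)) = sqrt(4570133 - 2374) = sqrt(4567759)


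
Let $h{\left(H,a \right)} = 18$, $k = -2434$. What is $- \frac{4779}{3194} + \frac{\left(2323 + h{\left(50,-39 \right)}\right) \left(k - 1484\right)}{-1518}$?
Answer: $\frac{4881372475}{808082} \approx 6040.7$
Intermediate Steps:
$- \frac{4779}{3194} + \frac{\left(2323 + h{\left(50,-39 \right)}\right) \left(k - 1484\right)}{-1518} = - \frac{4779}{3194} + \frac{\left(2323 + 18\right) \left(-2434 - 1484\right)}{-1518} = \left(-4779\right) \frac{1}{3194} + 2341 \left(-3918\right) \left(- \frac{1}{1518}\right) = - \frac{4779}{3194} - - \frac{1528673}{253} = - \frac{4779}{3194} + \frac{1528673}{253} = \frac{4881372475}{808082}$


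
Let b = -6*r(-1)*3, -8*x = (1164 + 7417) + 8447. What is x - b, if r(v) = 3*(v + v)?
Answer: -4473/2 ≈ -2236.5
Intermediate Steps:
r(v) = 6*v (r(v) = 3*(2*v) = 6*v)
x = -4257/2 (x = -((1164 + 7417) + 8447)/8 = -(8581 + 8447)/8 = -⅛*17028 = -4257/2 ≈ -2128.5)
b = 108 (b = -36*(-1)*3 = -6*(-6)*3 = 36*3 = 108)
x - b = -4257/2 - 1*108 = -4257/2 - 108 = -4473/2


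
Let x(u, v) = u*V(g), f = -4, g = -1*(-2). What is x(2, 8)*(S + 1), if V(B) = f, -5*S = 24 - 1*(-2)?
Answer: 168/5 ≈ 33.600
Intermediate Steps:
S = -26/5 (S = -(24 - 1*(-2))/5 = -(24 + 2)/5 = -⅕*26 = -26/5 ≈ -5.2000)
g = 2
V(B) = -4
x(u, v) = -4*u (x(u, v) = u*(-4) = -4*u)
x(2, 8)*(S + 1) = (-4*2)*(-26/5 + 1) = -8*(-21/5) = 168/5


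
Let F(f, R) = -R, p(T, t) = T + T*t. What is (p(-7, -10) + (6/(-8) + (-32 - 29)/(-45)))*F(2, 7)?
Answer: -80143/180 ≈ -445.24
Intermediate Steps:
(p(-7, -10) + (6/(-8) + (-32 - 29)/(-45)))*F(2, 7) = (-7*(1 - 10) + (6/(-8) + (-32 - 29)/(-45)))*(-1*7) = (-7*(-9) + (6*(-⅛) - 61*(-1/45)))*(-7) = (63 + (-¾ + 61/45))*(-7) = (63 + 109/180)*(-7) = (11449/180)*(-7) = -80143/180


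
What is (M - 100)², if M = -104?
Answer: 41616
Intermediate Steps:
(M - 100)² = (-104 - 100)² = (-204)² = 41616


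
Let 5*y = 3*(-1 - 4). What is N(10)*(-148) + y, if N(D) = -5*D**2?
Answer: 73997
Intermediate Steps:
y = -3 (y = (3*(-1 - 4))/5 = (3*(-5))/5 = (1/5)*(-15) = -3)
N(10)*(-148) + y = -5*10**2*(-148) - 3 = -5*100*(-148) - 3 = -500*(-148) - 3 = 74000 - 3 = 73997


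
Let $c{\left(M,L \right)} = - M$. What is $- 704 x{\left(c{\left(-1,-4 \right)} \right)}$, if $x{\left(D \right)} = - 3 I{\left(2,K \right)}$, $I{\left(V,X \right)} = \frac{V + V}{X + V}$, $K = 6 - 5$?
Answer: $2816$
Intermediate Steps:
$K = 1$
$I{\left(V,X \right)} = \frac{2 V}{V + X}$
$x{\left(D \right)} = -4$ ($x{\left(D \right)} = - 3 \cdot 2 \cdot 2 \frac{1}{2 + 1} = - 3 \cdot 2 \cdot 2 \cdot \frac{1}{3} = \left(-3\right) \frac{4}{3} = -4$)
$- 704 x{\left(c{\left(-1,-4 \right)} \right)} = \left(-704\right) \left(-4\right) = 2816$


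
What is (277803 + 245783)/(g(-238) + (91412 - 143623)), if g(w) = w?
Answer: -523586/52449 ≈ -9.9828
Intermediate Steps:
(277803 + 245783)/(g(-238) + (91412 - 143623)) = (277803 + 245783)/(-238 + (91412 - 143623)) = 523586/(-238 - 52211) = 523586/(-52449) = 523586*(-1/52449) = -523586/52449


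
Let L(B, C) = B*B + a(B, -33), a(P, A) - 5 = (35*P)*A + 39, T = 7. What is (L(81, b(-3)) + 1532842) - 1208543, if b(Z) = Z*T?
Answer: 237349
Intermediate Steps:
a(P, A) = 44 + 35*A*P (a(P, A) = 5 + ((35*P)*A + 39) = 5 + (35*A*P + 39) = 5 + (39 + 35*A*P) = 44 + 35*A*P)
b(Z) = 7*Z (b(Z) = Z*7 = 7*Z)
L(B, C) = 44 + B² - 1155*B (L(B, C) = B*B + (44 + 35*(-33)*B) = B² + (44 - 1155*B) = 44 + B² - 1155*B)
(L(81, b(-3)) + 1532842) - 1208543 = ((44 + 81² - 1155*81) + 1532842) - 1208543 = ((44 + 6561 - 93555) + 1532842) - 1208543 = (-86950 + 1532842) - 1208543 = 1445892 - 1208543 = 237349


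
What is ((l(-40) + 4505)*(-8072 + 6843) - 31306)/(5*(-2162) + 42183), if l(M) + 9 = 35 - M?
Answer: -5649065/31373 ≈ -180.06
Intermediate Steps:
l(M) = 26 - M (l(M) = -9 + (35 - M) = 26 - M)
((l(-40) + 4505)*(-8072 + 6843) - 31306)/(5*(-2162) + 42183) = (((26 - 1*(-40)) + 4505)*(-8072 + 6843) - 31306)/(5*(-2162) + 42183) = (((26 + 40) + 4505)*(-1229) - 31306)/(-10810 + 42183) = ((66 + 4505)*(-1229) - 31306)/31373 = (4571*(-1229) - 31306)*(1/31373) = (-5617759 - 31306)*(1/31373) = -5649065*1/31373 = -5649065/31373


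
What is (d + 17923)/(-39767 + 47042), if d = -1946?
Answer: 15977/7275 ≈ 2.1962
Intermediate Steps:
(d + 17923)/(-39767 + 47042) = (-1946 + 17923)/(-39767 + 47042) = 15977/7275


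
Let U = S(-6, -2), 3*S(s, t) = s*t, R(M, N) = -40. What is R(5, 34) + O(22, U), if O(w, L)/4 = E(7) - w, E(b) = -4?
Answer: -144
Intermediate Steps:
S(s, t) = s*t/3 (S(s, t) = (s*t)/3 = s*t/3)
U = 4 (U = (1/3)*(-6)*(-2) = 4)
O(w, L) = -16 - 4*w (O(w, L) = 4*(-4 - w) = -16 - 4*w)
R(5, 34) + O(22, U) = -40 + (-16 - 4*22) = -40 + (-16 - 88) = -40 - 104 = -144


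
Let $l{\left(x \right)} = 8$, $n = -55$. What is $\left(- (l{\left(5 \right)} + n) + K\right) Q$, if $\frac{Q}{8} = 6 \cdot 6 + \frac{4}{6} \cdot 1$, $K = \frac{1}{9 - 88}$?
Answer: $\frac{3266560}{237} \approx 13783.0$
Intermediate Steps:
$K = - \frac{1}{79}$ ($K = \frac{1}{-79} = - \frac{1}{79} \approx -0.012658$)
$Q = \frac{880}{3}$ ($Q = 8 \left(6 \cdot 6 + \frac{4}{6} \cdot 1\right) = 8 \left(36 + 4 \cdot \frac{1}{6} \cdot 1\right) = 8 \left(36 + \frac{2}{3} \cdot 1\right) = 8 \left(36 + \frac{2}{3}\right) = 8 \cdot \frac{110}{3} = \frac{880}{3} \approx 293.33$)
$\left(- (l{\left(5 \right)} + n) + K\right) Q = \left(- (8 - 55) - \frac{1}{79}\right) \frac{880}{3} = \left(\left(-1\right) \left(-47\right) - \frac{1}{79}\right) \frac{880}{3} = \left(47 - \frac{1}{79}\right) \frac{880}{3} = \frac{3712}{79} \cdot \frac{880}{3} = \frac{3266560}{237}$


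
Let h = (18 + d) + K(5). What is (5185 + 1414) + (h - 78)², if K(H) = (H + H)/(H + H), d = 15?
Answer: 8535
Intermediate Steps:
K(H) = 1 (K(H) = (2*H)/((2*H)) = (2*H)*(1/(2*H)) = 1)
h = 34 (h = (18 + 15) + 1 = 33 + 1 = 34)
(5185 + 1414) + (h - 78)² = (5185 + 1414) + (34 - 78)² = 6599 + (-44)² = 6599 + 1936 = 8535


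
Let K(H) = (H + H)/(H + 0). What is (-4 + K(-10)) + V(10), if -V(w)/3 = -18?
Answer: 52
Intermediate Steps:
K(H) = 2 (K(H) = (2*H)/H = 2)
V(w) = 54 (V(w) = -3*(-18) = 54)
(-4 + K(-10)) + V(10) = (-4 + 2) + 54 = -2 + 54 = 52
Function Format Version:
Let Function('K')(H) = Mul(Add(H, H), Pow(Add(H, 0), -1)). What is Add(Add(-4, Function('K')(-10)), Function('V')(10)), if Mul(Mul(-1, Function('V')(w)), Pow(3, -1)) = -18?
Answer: 52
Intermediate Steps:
Function('K')(H) = 2 (Function('K')(H) = Mul(Mul(2, H), Pow(H, -1)) = 2)
Function('V')(w) = 54 (Function('V')(w) = Mul(-3, -18) = 54)
Add(Add(-4, Function('K')(-10)), Function('V')(10)) = Add(Add(-4, 2), 54) = Add(-2, 54) = 52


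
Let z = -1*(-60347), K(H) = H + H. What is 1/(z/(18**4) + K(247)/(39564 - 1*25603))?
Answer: 1465569936/894362611 ≈ 1.6387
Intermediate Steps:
K(H) = 2*H
z = 60347
1/(z/(18**4) + K(247)/(39564 - 1*25603)) = 1/(60347/(18**4) + (2*247)/(39564 - 1*25603)) = 1/(60347/104976 + 494/(39564 - 25603)) = 1/(60347*(1/104976) + 494/13961) = 1/(60347/104976 + 494*(1/13961)) = 1/(60347/104976 + 494/13961) = 1/(894362611/1465569936) = 1465569936/894362611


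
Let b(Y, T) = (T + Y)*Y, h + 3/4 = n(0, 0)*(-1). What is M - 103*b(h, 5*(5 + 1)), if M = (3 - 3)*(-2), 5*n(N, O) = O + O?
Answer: 36153/16 ≈ 2259.6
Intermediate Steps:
n(N, O) = 2*O/5 (n(N, O) = (O + O)/5 = (2*O)/5 = 2*O/5)
h = -¾ (h = -¾ + ((⅖)*0)*(-1) = -¾ + 0*(-1) = -¾ + 0 = -¾ ≈ -0.75000)
M = 0 (M = 0*(-2) = 0)
b(Y, T) = Y*(T + Y)
M - 103*b(h, 5*(5 + 1)) = 0 - (-309)*(5*(5 + 1) - ¾)/4 = 0 - (-309)*(5*6 - ¾)/4 = 0 - (-309)*(30 - ¾)/4 = 0 - (-309)*117/(4*4) = 0 - 103*(-351/16) = 0 + 36153/16 = 36153/16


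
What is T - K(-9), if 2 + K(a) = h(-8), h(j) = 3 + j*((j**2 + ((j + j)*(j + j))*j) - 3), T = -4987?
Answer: -20884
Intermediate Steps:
h(j) = 3 + j*(-3 + j**2 + 4*j**3) (h(j) = 3 + j*((j**2 + ((2*j)*(2*j))*j) - 3) = 3 + j*((j**2 + (4*j**2)*j) - 3) = 3 + j*((j**2 + 4*j**3) - 3) = 3 + j*(-3 + j**2 + 4*j**3))
K(a) = 15897 (K(a) = -2 + (3 + (-8)**3 - 3*(-8) + 4*(-8)**4) = -2 + (3 - 512 + 24 + 4*4096) = -2 + (3 - 512 + 24 + 16384) = -2 + 15899 = 15897)
T - K(-9) = -4987 - 1*15897 = -4987 - 15897 = -20884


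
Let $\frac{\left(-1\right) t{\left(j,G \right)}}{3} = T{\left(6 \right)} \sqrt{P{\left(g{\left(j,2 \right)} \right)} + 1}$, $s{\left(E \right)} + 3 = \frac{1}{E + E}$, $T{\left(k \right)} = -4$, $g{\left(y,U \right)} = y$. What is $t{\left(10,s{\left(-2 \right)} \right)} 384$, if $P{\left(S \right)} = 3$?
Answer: $9216$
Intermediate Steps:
$s{\left(E \right)} = -3 + \frac{1}{2 E}$ ($s{\left(E \right)} = -3 + \frac{1}{E + E} = -3 + \frac{1}{2 E}$)
$t{\left(j,G \right)} = 24$ ($t{\left(j,G \right)} = - 3 \left(- 4 \sqrt{3 + 1}\right) = - 3 \left(- 4 \sqrt{4}\right) = - 3 \left(\left(-4\right) 2\right) = \left(-3\right) \left(-8\right) = 24$)
$t{\left(10,s{\left(-2 \right)} \right)} 384 = 24 \cdot 384 = 9216$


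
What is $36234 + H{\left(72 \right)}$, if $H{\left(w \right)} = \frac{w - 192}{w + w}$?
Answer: $\frac{217399}{6} \approx 36233.0$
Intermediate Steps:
$H{\left(w \right)} = \frac{-192 + w}{2 w}$
$36234 + H{\left(72 \right)} = 36234 + \frac{-192 + 72}{2 \cdot 72} = 36234 + \frac{1}{2} \cdot \frac{1}{72} \left(-120\right) = 36234 - \frac{5}{6} = \frac{217399}{6}$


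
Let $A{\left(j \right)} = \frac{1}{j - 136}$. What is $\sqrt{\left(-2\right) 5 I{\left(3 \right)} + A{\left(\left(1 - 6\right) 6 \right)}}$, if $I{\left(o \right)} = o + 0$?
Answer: $\frac{i \sqrt{826846}}{166} \approx 5.4778 i$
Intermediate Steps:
$I{\left(o \right)} = o$
$A{\left(j \right)} = \frac{1}{-136 + j}$
$\sqrt{\left(-2\right) 5 I{\left(3 \right)} + A{\left(\left(1 - 6\right) 6 \right)}} = \sqrt{\left(-2\right) 5 \cdot 3 + \frac{1}{-136 + \left(1 - 6\right) 6}} = \sqrt{\left(-10\right) 3 + \frac{1}{-136 - 30}} = \sqrt{-30 + \frac{1}{-136 - 30}} = \sqrt{-30 + \frac{1}{-166}} = \sqrt{-30 - \frac{1}{166}} = \sqrt{- \frac{4981}{166}} = \frac{i \sqrt{826846}}{166}$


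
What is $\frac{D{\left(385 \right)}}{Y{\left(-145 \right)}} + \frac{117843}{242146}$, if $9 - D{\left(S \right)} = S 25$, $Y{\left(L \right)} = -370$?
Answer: $\frac{1186038923}{44797010} \approx 26.476$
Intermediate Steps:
$D{\left(S \right)} = 9 - 25 S$ ($D{\left(S \right)} = 9 - S 25 = 9 - 25 S$)
$\frac{D{\left(385 \right)}}{Y{\left(-145 \right)}} + \frac{117843}{242146} = \frac{9 - 9625}{-370} + \frac{117843}{242146} = \left(9 - 9625\right) \left(- \frac{1}{370}\right) + 117843 \cdot \frac{1}{242146} = \left(-9616\right) \left(- \frac{1}{370}\right) + \frac{117843}{242146} = \frac{4808}{185} + \frac{117843}{242146} = \frac{1186038923}{44797010}$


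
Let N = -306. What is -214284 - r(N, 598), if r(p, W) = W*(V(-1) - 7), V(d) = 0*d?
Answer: -210098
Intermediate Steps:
V(d) = 0
r(p, W) = -7*W (r(p, W) = W*(0 - 7) = W*(-7) = -7*W)
-214284 - r(N, 598) = -214284 - (-7)*598 = -214284 - 1*(-4186) = -214284 + 4186 = -210098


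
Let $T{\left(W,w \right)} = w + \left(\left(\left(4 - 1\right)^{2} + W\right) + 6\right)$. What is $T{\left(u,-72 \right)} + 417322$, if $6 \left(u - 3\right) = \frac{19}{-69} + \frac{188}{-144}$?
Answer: $\frac{2072986115}{4968} \approx 4.1727 \cdot 10^{5}$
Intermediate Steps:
$u = \frac{13595}{4968}$ ($u = 3 + \frac{\frac{19}{-69} + \frac{188}{-144}}{6} = 3 + \frac{19 \left(- \frac{1}{69}\right) + 188 \left(- \frac{1}{144}\right)}{6} = 3 + \frac{- \frac{19}{69} - \frac{47}{36}}{6} = 3 + \frac{1}{6} \left(- \frac{1309}{828}\right) = 3 - \frac{1309}{4968} = \frac{13595}{4968} \approx 2.7365$)
$T{\left(W,w \right)} = 15 + W + w$ ($T{\left(W,w \right)} = w + \left(\left(3^{2} + W\right) + 6\right) = w + \left(\left(9 + W\right) + 6\right) = w + \left(15 + W\right) = 15 + W + w$)
$T{\left(u,-72 \right)} + 417322 = \left(15 + \frac{13595}{4968} - 72\right) + 417322 = - \frac{269581}{4968} + 417322 = \frac{2072986115}{4968}$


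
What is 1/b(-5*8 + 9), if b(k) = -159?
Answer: -1/159 ≈ -0.0062893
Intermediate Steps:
1/b(-5*8 + 9) = 1/(-159) = -1/159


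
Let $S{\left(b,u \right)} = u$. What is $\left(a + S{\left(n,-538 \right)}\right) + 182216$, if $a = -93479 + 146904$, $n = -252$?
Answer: $235103$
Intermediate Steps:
$a = 53425$
$\left(a + S{\left(n,-538 \right)}\right) + 182216 = \left(53425 - 538\right) + 182216 = 52887 + 182216 = 235103$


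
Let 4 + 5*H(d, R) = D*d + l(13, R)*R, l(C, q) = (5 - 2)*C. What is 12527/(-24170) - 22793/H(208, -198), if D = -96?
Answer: 601902828/167340995 ≈ 3.5969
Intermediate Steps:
l(C, q) = 3*C
H(d, R) = -⅘ - 96*d/5 + 39*R/5 (H(d, R) = -⅘ + (-96*d + (3*13)*R)/5 = -⅘ + (-96*d + 39*R)/5 = -⅘ + (-96*d/5 + 39*R/5) = -⅘ - 96*d/5 + 39*R/5)
12527/(-24170) - 22793/H(208, -198) = 12527/(-24170) - 22793/(-⅘ - 96/5*208 + (39/5)*(-198)) = 12527*(-1/24170) - 22793/(-⅘ - 19968/5 - 7722/5) = -12527/24170 - 22793/(-27694/5) = -12527/24170 - 22793*(-5/27694) = -12527/24170 + 113965/27694 = 601902828/167340995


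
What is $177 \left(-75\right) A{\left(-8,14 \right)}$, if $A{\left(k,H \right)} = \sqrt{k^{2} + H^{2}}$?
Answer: $- 26550 \sqrt{65} \approx -2.1405 \cdot 10^{5}$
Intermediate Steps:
$A{\left(k,H \right)} = \sqrt{H^{2} + k^{2}}$
$177 \left(-75\right) A{\left(-8,14 \right)} = 177 \left(-75\right) \sqrt{14^{2} + \left(-8\right)^{2}} = - 13275 \sqrt{196 + 64} = - 13275 \sqrt{260} = - 13275 \cdot 2 \sqrt{65} = - 26550 \sqrt{65}$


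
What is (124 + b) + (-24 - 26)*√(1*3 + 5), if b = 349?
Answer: 473 - 100*√2 ≈ 331.58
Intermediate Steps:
(124 + b) + (-24 - 26)*√(1*3 + 5) = (124 + 349) + (-24 - 26)*√(1*3 + 5) = 473 - 50*√(3 + 5) = 473 - 100*√2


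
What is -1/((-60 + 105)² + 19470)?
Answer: -1/21495 ≈ -4.6522e-5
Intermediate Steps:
-1/((-60 + 105)² + 19470) = -1/(45² + 19470) = -1/(2025 + 19470) = -1/21495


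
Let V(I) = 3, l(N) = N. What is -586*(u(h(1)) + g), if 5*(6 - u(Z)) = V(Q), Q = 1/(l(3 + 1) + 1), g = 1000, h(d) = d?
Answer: -2945822/5 ≈ -5.8916e+5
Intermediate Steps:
Q = ⅕ (Q = 1/((3 + 1) + 1) = 1/(4 + 1) = 1/5 = ⅕ ≈ 0.20000)
u(Z) = 27/5 (u(Z) = 6 - ⅕*3 = 6 - ⅗ = 27/5)
-586*(u(h(1)) + g) = -586*(27/5 + 1000) = -586*5027/5 = -2945822/5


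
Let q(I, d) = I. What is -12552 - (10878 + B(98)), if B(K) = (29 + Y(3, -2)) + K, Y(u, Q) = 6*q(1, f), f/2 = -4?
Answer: -23563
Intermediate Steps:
f = -8 (f = 2*(-4) = -8)
Y(u, Q) = 6 (Y(u, Q) = 6*1 = 6)
B(K) = 35 + K (B(K) = (29 + 6) + K = 35 + K)
-12552 - (10878 + B(98)) = -12552 - (10878 + (35 + 98)) = -12552 - (10878 + 133) = -12552 - 1*11011 = -12552 - 11011 = -23563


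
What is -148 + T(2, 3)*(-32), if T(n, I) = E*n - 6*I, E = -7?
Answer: 876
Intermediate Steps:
T(n, I) = -7*n - 6*I
-148 + T(2, 3)*(-32) = -148 + (-7*2 - 6*3)*(-32) = -148 + (-14 - 18)*(-32) = -148 - 32*(-32) = -148 + 1024 = 876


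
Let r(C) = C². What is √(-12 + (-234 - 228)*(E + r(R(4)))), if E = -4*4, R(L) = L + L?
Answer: 86*I*√3 ≈ 148.96*I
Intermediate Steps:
R(L) = 2*L
E = -16
√(-12 + (-234 - 228)*(E + r(R(4)))) = √(-12 + (-234 - 228)*(-16 + (2*4)²)) = √(-12 - 462*(-16 + 8²)) = √(-12 - 462*(-16 + 64)) = √(-12 - 462*48) = √(-12 - 22176) = √(-22188) = 86*I*√3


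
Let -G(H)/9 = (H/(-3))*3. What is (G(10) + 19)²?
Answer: 11881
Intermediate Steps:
G(H) = 9*H (G(H) = -9*H/(-3)*3 = -9*H*(-⅓)*3 = -9*(-H/3)*3 = -(-9)*H = 9*H)
(G(10) + 19)² = (9*10 + 19)² = (90 + 19)² = 109² = 11881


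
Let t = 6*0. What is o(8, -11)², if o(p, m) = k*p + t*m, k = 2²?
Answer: 1024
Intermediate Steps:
t = 0
k = 4
o(p, m) = 4*p (o(p, m) = 4*p + 0*m = 4*p + 0 = 4*p)
o(8, -11)² = (4*8)² = 32² = 1024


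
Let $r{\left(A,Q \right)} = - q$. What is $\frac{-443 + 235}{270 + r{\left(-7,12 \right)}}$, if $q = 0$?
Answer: $- \frac{104}{135} \approx -0.77037$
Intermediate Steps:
$r{\left(A,Q \right)} = 0$ ($r{\left(A,Q \right)} = \left(-1\right) 0 = 0$)
$\frac{-443 + 235}{270 + r{\left(-7,12 \right)}} = \frac{-443 + 235}{270 + 0} = - \frac{208}{270} = \left(-208\right) \frac{1}{270} = - \frac{104}{135}$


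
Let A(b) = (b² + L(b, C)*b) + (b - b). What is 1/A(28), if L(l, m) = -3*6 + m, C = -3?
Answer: 1/196 ≈ 0.0051020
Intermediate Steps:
L(l, m) = -18 + m
A(b) = b² - 21*b (A(b) = (b² + (-18 - 3)*b) + (b - b) = (b² - 21*b) + 0 = b² - 21*b)
1/A(28) = 1/(28*(-21 + 28)) = 1/(28*7) = 1/196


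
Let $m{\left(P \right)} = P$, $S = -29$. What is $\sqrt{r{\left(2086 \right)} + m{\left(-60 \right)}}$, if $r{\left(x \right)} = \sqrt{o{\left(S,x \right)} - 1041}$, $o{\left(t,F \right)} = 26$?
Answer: $\sqrt{-60 + i \sqrt{1015}} \approx 1.9917 + 7.9979 i$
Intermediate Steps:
$r{\left(x \right)} = i \sqrt{1015}$ ($r{\left(x \right)} = \sqrt{26 - 1041} = \sqrt{-1015} = i \sqrt{1015}$)
$\sqrt{r{\left(2086 \right)} + m{\left(-60 \right)}} = \sqrt{i \sqrt{1015} - 60} = \sqrt{-60 + i \sqrt{1015}}$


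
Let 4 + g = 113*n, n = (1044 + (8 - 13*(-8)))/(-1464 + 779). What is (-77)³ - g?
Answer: -312591737/685 ≈ -4.5634e+5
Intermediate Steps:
n = -1156/685 (n = (1044 + (8 + 104))/(-685) = (1044 + 112)*(-1/685) = 1156*(-1/685) = -1156/685 ≈ -1.6876)
g = -133368/685 (g = -4 + 113*(-1156/685) = -4 - 130628/685 = -133368/685 ≈ -194.70)
(-77)³ - g = (-77)³ - 1*(-133368/685) = -456533 + 133368/685 = -312591737/685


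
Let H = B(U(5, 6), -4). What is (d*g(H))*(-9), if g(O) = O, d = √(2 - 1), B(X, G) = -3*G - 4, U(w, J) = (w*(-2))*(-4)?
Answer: -72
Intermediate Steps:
U(w, J) = 8*w (U(w, J) = -2*w*(-4) = 8*w)
B(X, G) = -4 - 3*G
d = 1 (d = √1 = 1)
H = 8 (H = -4 - 3*(-4) = -4 + 12 = 8)
(d*g(H))*(-9) = (1*8)*(-9) = 8*(-9) = -72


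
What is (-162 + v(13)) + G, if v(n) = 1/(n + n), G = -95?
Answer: -6681/26 ≈ -256.96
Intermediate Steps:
v(n) = 1/(2*n)
(-162 + v(13)) + G = (-162 + (1/2)/13) - 95 = (-162 + (1/2)*(1/13)) - 95 = (-162 + 1/26) - 95 = -4211/26 - 95 = -6681/26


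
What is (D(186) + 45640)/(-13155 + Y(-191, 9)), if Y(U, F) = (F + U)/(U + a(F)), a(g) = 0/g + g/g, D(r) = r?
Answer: -2176735/624817 ≈ -3.4838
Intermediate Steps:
a(g) = 1 (a(g) = 0 + 1 = 1)
Y(U, F) = (F + U)/(1 + U) (Y(U, F) = (F + U)/(U + 1) = (F + U)/(1 + U))
(D(186) + 45640)/(-13155 + Y(-191, 9)) = (186 + 45640)/(-13155 + (9 - 191)/(1 - 191)) = 45826/(-13155 - 182/(-190)) = 45826/(-13155 - 1/190*(-182)) = 45826/(-13155 + 91/95) = 45826/(-1249634/95) = 45826*(-95/1249634) = -2176735/624817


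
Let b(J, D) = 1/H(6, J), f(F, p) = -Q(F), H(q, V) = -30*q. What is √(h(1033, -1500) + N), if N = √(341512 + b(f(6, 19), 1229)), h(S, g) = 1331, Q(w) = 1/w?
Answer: √(1197900 + 30*√307360795)/30 ≈ 43.765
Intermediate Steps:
Q(w) = 1/w
f(F, p) = -1/F
b(J, D) = -1/180 (b(J, D) = 1/(-30*6) = 1/(-180) = -1/180)
N = √307360795/30 (N = √(341512 - 1/180) = √(61472159/180) = √307360795/30 ≈ 584.39)
√(h(1033, -1500) + N) = √(1331 + √307360795/30)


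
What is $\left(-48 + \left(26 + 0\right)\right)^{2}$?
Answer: $484$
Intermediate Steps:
$\left(-48 + \left(26 + 0\right)\right)^{2} = \left(-48 + 26\right)^{2} = \left(-22\right)^{2} = 484$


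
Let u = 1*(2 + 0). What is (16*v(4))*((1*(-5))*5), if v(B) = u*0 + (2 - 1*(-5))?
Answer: -2800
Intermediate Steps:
u = 2 (u = 1*2 = 2)
v(B) = 7 (v(B) = 2*0 + (2 - 1*(-5)) = 0 + (2 + 5) = 0 + 7 = 7)
(16*v(4))*((1*(-5))*5) = (16*7)*((1*(-5))*5) = 112*(-5*5) = 112*(-25) = -2800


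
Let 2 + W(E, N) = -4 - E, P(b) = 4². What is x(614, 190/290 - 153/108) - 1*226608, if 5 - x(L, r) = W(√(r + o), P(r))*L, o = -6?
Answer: -222919 + 307*I*√204711/87 ≈ -2.2292e+5 + 1596.6*I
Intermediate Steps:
P(b) = 16
W(E, N) = -6 - E (W(E, N) = -2 + (-4 - E) = -6 - E)
x(L, r) = 5 - L*(-6 - √(-6 + r)) (x(L, r) = 5 - (-6 - √(r - 6))*L = 5 - (-6 - √(-6 + r))*L = 5 - L*(-6 - √(-6 + r)))
x(614, 190/290 - 153/108) - 1*226608 = (5 + 614*(6 + √(-6 + (190/290 - 153/108)))) - 1*226608 = (5 + 614*(6 + √(-6 + (190*(1/290) - 153*1/108)))) - 226608 = (5 + 614*(6 + √(-6 + (19/29 - 17/12)))) - 226608 = (5 + 614*(6 + √(-6 - 265/348))) - 226608 = (5 + 614*(6 + √(-2353/348))) - 226608 = (5 + 614*(6 + I*√204711/174)) - 226608 = (5 + (3684 + 307*I*√204711/87)) - 226608 = (3689 + 307*I*√204711/87) - 226608 = -222919 + 307*I*√204711/87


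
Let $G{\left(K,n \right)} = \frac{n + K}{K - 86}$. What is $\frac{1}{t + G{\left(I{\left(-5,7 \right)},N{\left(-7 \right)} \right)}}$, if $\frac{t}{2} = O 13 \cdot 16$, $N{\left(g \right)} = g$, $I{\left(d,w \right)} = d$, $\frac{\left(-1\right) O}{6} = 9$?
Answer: $- \frac{91}{2044212} \approx -4.4516 \cdot 10^{-5}$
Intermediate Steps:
$O = -54$ ($O = \left(-6\right) 9 = -54$)
$G{\left(K,n \right)} = \frac{K + n}{-86 + K}$
$t = -22464$ ($t = 2 \left(-54\right) 13 \cdot 16 = 2 \left(\left(-702\right) 16\right) = 2 \left(-11232\right) = -22464$)
$\frac{1}{t + G{\left(I{\left(-5,7 \right)},N{\left(-7 \right)} \right)}} = \frac{1}{-22464 + \frac{-5 - 7}{-86 - 5}} = \frac{1}{-22464 + \frac{1}{-91} \left(-12\right)} = \frac{1}{-22464 - - \frac{12}{91}} = \frac{1}{-22464 + \frac{12}{91}} = \frac{1}{- \frac{2044212}{91}} = - \frac{91}{2044212}$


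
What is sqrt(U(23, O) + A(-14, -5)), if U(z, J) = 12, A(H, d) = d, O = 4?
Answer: sqrt(7) ≈ 2.6458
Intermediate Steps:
sqrt(U(23, O) + A(-14, -5)) = sqrt(12 - 5) = sqrt(7)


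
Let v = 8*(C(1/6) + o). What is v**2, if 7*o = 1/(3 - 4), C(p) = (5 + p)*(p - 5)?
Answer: 160224964/3969 ≈ 40369.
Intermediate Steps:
C(p) = (-5 + p)*(5 + p) (C(p) = (5 + p)*(-5 + p) = (-5 + p)*(5 + p))
o = -1/7 (o = 1/(7*(3 - 4)) = (1/7)/(-1) = (1/7)*(-1) = -1/7 ≈ -0.14286)
v = -12658/63 (v = 8*((-25 + (1/6)**2) - 1/7) = 8*((-25 + 1/36) - 1/7) = 8*(-899/36 - 1/7) = 8*(-6329/252) = -12658/63 ≈ -200.92)
v**2 = (-12658/63)**2 = 160224964/3969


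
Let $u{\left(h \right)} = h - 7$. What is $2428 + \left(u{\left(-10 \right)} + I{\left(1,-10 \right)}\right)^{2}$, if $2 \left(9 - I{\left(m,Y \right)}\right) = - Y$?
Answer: $2597$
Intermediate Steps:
$I{\left(m,Y \right)} = 9 + \frac{Y}{2}$ ($I{\left(m,Y \right)} = 9 - \frac{\left(-1\right) Y}{2} = 9 + \frac{Y}{2}$)
$u{\left(h \right)} = -7 + h$
$2428 + \left(u{\left(-10 \right)} + I{\left(1,-10 \right)}\right)^{2} = 2428 + \left(\left(-7 - 10\right) + \left(9 + \frac{1}{2} \left(-10\right)\right)\right)^{2} = 2428 + \left(-17 + \left(9 - 5\right)\right)^{2} = 2428 + \left(-17 + 4\right)^{2} = 2428 + \left(-13\right)^{2} = 2428 + 169 = 2597$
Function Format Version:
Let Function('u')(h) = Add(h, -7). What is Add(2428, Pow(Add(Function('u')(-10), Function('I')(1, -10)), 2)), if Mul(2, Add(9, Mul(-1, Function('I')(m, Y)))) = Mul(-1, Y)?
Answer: 2597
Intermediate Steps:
Function('I')(m, Y) = Add(9, Mul(Rational(1, 2), Y)) (Function('I')(m, Y) = Add(9, Mul(Rational(-1, 2), Mul(-1, Y))) = Add(9, Mul(Rational(1, 2), Y)))
Function('u')(h) = Add(-7, h)
Add(2428, Pow(Add(Function('u')(-10), Function('I')(1, -10)), 2)) = Add(2428, Pow(Add(Add(-7, -10), Add(9, Mul(Rational(1, 2), -10))), 2)) = Add(2428, Pow(Add(-17, Add(9, -5)), 2)) = Add(2428, Pow(Add(-17, 4), 2)) = Add(2428, Pow(-13, 2)) = Add(2428, 169) = 2597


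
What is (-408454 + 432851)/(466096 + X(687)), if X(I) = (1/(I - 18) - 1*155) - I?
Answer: 16321593/311254927 ≈ 0.052438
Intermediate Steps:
X(I) = -155 + 1/(-18 + I) - I (X(I) = (1/(-18 + I) - 155) - I = (-155 + 1/(-18 + I)) - I = -155 + 1/(-18 + I) - I)
(-408454 + 432851)/(466096 + X(687)) = (-408454 + 432851)/(466096 + (2791 - 1*687**2 - 137*687)/(-18 + 687)) = 24397/(466096 + (2791 - 1*471969 - 94119)/669) = 24397/(466096 + (2791 - 471969 - 94119)/669) = 24397/(466096 + (1/669)*(-563297)) = 24397/(466096 - 563297/669) = 24397/(311254927/669) = 24397*(669/311254927) = 16321593/311254927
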